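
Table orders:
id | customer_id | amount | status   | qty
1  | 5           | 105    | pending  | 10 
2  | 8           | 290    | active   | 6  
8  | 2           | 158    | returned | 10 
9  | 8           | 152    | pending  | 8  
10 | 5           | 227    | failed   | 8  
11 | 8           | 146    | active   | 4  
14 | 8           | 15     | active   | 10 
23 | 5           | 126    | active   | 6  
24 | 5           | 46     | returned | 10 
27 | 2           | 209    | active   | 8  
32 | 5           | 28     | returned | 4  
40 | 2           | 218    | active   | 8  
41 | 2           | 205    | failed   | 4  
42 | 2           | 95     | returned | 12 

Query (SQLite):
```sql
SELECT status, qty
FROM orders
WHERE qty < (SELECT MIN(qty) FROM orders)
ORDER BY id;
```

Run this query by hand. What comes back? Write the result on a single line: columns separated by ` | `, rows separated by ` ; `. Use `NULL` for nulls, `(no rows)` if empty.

(no rows)

Scalar subquery: MIN(qty) over all orders rows = 4.
Keep rows where qty < that value.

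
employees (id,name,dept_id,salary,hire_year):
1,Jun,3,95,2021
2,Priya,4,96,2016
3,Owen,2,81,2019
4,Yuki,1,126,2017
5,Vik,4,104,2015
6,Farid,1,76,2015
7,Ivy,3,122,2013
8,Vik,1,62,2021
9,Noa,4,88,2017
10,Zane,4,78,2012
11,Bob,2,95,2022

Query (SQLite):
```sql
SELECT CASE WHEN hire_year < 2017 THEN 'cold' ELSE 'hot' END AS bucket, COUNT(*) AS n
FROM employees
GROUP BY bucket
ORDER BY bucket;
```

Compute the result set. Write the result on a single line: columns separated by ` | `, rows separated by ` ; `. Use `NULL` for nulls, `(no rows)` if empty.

cold | 5 ; hot | 6

Bucket rows by hire_year < 2017 → 'cold' else 'hot'; count each bucket.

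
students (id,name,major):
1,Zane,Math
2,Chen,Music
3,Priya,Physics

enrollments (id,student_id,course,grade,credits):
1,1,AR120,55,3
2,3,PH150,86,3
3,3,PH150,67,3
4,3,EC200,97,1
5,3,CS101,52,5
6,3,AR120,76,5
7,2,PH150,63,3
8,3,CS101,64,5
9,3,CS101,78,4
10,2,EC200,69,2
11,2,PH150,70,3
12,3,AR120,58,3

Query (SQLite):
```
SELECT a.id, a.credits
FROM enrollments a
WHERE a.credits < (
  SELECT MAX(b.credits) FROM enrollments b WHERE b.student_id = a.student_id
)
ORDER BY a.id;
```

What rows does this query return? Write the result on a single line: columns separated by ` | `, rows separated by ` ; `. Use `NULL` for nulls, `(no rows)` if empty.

2 | 3 ; 3 | 3 ; 4 | 1 ; 9 | 4 ; 10 | 2 ; 12 | 3

For each enrollments row a, compute MAX(credits) over rows sharing a.student_id.
Keep row a if a.credits < that per-group MAX.
  student_id=1: MAX(credits) = 3
  student_id=2: MAX(credits) = 3
  student_id=3: MAX(credits) = 5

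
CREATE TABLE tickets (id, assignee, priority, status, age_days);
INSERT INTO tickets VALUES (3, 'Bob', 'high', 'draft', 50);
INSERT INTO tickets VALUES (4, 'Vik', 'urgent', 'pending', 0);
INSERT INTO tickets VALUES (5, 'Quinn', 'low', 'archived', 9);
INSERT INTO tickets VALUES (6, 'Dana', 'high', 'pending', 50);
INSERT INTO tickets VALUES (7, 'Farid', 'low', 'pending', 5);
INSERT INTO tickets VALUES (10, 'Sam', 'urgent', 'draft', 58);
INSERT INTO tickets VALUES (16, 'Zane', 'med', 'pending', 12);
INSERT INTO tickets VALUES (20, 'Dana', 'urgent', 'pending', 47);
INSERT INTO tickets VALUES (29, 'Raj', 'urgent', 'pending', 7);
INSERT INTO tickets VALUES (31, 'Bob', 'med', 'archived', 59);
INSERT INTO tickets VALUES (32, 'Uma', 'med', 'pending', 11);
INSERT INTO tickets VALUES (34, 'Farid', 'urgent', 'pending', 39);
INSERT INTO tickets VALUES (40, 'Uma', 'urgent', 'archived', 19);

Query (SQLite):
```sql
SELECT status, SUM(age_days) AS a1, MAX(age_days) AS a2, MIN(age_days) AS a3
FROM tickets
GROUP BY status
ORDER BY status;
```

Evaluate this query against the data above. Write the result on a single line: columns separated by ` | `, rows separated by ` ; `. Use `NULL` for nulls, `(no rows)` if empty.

archived | 87 | 59 | 9 ; draft | 108 | 58 | 50 ; pending | 171 | 50 | 0

Group tickets by status.
Per group compute: SUM(age_days), MAX(age_days), MIN(age_days).
  archived: ids {5, 31, 40} → SUM(age_days)=87, MAX(age_days)=59, MIN(age_days)=9
  draft: ids {3, 10} → SUM(age_days)=108, MAX(age_days)=58, MIN(age_days)=50
  pending: ids {4, 6, 7, 16, 20, 29, 32, 34} → SUM(age_days)=171, MAX(age_days)=50, MIN(age_days)=0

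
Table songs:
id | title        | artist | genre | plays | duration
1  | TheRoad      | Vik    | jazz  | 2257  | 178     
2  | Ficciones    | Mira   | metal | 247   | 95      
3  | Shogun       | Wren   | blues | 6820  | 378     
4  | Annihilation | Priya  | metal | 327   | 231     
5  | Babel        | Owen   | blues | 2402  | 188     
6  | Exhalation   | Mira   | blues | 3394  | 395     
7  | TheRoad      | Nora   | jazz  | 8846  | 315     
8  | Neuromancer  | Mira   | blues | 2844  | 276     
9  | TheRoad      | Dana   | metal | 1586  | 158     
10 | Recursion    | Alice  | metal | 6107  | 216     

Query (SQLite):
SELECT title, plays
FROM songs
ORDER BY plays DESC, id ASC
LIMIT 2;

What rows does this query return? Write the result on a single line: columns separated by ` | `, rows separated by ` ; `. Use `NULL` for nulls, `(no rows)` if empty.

Sort by plays desc, tiebreak id asc: (8846, id=7), (6820, id=3), (6107, id=10), (3394, id=6), (2844, id=8) …. Take first 2.

TheRoad | 8846 ; Shogun | 6820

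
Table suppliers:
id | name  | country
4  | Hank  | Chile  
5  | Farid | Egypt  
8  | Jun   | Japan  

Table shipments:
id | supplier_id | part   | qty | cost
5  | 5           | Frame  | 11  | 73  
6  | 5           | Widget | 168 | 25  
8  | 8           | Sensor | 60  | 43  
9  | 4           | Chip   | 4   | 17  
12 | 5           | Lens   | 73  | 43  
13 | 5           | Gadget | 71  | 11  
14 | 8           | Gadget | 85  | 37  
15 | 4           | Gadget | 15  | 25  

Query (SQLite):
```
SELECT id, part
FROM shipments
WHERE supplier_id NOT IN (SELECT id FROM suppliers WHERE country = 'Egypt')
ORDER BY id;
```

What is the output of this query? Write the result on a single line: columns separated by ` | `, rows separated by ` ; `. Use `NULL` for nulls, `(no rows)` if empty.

8 | Sensor ; 9 | Chip ; 14 | Gadget ; 15 | Gadget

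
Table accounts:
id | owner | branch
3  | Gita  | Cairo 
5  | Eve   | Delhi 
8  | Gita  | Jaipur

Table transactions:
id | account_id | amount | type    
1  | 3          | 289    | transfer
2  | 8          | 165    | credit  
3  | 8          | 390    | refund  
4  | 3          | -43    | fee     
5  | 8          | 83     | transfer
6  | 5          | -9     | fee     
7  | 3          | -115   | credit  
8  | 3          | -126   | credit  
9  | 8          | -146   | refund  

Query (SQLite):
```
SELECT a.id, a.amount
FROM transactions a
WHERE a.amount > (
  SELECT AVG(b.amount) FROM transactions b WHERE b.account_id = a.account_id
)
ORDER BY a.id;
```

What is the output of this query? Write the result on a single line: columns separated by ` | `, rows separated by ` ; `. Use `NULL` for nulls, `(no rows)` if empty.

For each transactions row a, compute AVG(amount) over rows sharing a.account_id.
Keep row a if a.amount > that per-group AVG.
  account_id=3: AVG(amount) = 1.25
  account_id=5: AVG(amount) = -9.0
  account_id=8: AVG(amount) = 123.0

1 | 289 ; 2 | 165 ; 3 | 390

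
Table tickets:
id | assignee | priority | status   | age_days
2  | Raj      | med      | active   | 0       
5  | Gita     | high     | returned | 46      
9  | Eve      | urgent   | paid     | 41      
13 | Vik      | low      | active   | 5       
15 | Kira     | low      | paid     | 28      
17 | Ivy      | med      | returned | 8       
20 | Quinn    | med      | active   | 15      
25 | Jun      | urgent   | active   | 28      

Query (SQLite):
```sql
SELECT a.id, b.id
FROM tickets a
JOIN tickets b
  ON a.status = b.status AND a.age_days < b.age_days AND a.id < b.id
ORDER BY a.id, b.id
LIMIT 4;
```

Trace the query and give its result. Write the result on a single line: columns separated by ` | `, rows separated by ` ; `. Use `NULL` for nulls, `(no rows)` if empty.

2 | 13 ; 2 | 20 ; 2 | 25 ; 13 | 20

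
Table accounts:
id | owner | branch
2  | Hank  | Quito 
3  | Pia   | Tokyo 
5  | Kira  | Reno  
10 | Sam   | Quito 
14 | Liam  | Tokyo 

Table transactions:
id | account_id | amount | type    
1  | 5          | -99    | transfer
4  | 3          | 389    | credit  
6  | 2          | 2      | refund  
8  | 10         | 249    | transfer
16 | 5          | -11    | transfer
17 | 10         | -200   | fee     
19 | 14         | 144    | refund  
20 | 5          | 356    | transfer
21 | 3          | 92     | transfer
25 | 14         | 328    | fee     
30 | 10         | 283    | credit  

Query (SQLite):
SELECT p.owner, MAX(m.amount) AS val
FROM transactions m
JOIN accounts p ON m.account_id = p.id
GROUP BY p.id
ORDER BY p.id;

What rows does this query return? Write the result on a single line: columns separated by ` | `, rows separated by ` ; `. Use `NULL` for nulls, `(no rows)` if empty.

Join each transactions row to its accounts via account_id.
Group joined rows by accounts.id; compute MAX(m.amount) per group.
  2: ids {6} → MAX(m.amount)=2
  3: ids {4, 21} → MAX(m.amount)=389
  5: ids {1, 16, 20} → MAX(m.amount)=356
  10: ids {8, 17, 30} → MAX(m.amount)=283
  14: ids {19, 25} → MAX(m.amount)=328

Hank | 2 ; Pia | 389 ; Kira | 356 ; Sam | 283 ; Liam | 328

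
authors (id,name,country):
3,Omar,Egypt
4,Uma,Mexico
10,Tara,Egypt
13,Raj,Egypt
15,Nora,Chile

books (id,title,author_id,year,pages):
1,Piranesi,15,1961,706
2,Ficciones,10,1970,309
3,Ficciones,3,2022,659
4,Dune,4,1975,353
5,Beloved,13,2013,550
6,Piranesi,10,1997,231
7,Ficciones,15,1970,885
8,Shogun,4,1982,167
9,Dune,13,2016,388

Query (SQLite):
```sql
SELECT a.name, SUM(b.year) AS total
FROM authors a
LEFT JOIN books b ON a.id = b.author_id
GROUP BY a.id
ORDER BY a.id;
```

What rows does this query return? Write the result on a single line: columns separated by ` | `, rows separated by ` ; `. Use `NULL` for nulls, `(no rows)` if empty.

Omar | 2022 ; Uma | 3957 ; Tara | 3967 ; Raj | 4029 ; Nora | 3931

LEFT JOIN keeps every authors row; unmatched ones get NULL for books columns.
Group by authors.id and compute SUM(b.year). SUM over an all-NULL group is NULL.
  3: ids {3} → SUM(b.year)=2022
  4: ids {4, 8} → SUM(b.year)=3957
  10: ids {2, 6} → SUM(b.year)=3967
  13: ids {5, 9} → SUM(b.year)=4029
  15: ids {1, 7} → SUM(b.year)=3931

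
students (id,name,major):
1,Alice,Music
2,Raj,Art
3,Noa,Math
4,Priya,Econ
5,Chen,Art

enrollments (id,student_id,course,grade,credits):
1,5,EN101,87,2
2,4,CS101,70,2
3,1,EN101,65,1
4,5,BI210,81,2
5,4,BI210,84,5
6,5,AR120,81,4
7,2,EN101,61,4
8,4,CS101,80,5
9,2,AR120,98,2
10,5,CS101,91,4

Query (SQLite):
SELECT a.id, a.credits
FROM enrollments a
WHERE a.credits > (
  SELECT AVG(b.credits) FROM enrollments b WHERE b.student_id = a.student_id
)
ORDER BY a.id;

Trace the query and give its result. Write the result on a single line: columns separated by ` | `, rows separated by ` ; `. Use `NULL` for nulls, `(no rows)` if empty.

5 | 5 ; 6 | 4 ; 7 | 4 ; 8 | 5 ; 10 | 4

For each enrollments row a, compute AVG(credits) over rows sharing a.student_id.
Keep row a if a.credits > that per-group AVG.
  student_id=1: AVG(credits) = 1.0
  student_id=2: AVG(credits) = 3.0
  student_id=4: AVG(credits) = 4.0
  student_id=5: AVG(credits) = 3.0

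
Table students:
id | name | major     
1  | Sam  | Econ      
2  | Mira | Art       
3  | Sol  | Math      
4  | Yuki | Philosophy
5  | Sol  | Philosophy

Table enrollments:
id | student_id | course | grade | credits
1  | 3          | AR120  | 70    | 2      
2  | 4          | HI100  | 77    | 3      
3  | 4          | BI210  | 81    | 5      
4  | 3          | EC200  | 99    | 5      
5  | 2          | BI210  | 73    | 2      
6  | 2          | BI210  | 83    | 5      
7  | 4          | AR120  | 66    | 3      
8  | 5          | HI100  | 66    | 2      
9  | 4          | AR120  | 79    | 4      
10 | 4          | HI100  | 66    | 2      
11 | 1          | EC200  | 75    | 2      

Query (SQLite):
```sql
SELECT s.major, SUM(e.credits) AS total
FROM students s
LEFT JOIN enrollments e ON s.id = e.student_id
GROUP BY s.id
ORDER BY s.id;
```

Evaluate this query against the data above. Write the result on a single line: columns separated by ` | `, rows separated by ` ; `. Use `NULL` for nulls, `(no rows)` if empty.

LEFT JOIN keeps every students row; unmatched ones get NULL for enrollments columns.
Group by students.id and compute SUM(e.credits). SUM over an all-NULL group is NULL.
  1: ids {11} → SUM(e.credits)=2
  2: ids {5, 6} → SUM(e.credits)=7
  3: ids {1, 4} → SUM(e.credits)=7
  4: ids {2, 3, 7, 9, 10} → SUM(e.credits)=17
  5: ids {8} → SUM(e.credits)=2

Econ | 2 ; Art | 7 ; Math | 7 ; Philosophy | 17 ; Philosophy | 2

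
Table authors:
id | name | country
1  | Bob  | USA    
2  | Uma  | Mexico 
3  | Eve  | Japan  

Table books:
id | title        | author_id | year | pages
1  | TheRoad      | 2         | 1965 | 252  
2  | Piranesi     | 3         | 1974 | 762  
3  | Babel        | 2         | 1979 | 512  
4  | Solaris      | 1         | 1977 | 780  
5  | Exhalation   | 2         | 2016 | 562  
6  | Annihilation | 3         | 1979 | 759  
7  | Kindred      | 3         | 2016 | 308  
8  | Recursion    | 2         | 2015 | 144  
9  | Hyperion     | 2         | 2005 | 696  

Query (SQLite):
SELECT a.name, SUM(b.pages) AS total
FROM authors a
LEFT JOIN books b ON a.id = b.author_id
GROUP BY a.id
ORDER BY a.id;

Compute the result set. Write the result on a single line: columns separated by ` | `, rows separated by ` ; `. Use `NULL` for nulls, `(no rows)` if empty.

LEFT JOIN keeps every authors row; unmatched ones get NULL for books columns.
Group by authors.id and compute SUM(b.pages). SUM over an all-NULL group is NULL.
  1: ids {4} → SUM(b.pages)=780
  2: ids {1, 3, 5, 8, 9} → SUM(b.pages)=2166
  3: ids {2, 6, 7} → SUM(b.pages)=1829

Bob | 780 ; Uma | 2166 ; Eve | 1829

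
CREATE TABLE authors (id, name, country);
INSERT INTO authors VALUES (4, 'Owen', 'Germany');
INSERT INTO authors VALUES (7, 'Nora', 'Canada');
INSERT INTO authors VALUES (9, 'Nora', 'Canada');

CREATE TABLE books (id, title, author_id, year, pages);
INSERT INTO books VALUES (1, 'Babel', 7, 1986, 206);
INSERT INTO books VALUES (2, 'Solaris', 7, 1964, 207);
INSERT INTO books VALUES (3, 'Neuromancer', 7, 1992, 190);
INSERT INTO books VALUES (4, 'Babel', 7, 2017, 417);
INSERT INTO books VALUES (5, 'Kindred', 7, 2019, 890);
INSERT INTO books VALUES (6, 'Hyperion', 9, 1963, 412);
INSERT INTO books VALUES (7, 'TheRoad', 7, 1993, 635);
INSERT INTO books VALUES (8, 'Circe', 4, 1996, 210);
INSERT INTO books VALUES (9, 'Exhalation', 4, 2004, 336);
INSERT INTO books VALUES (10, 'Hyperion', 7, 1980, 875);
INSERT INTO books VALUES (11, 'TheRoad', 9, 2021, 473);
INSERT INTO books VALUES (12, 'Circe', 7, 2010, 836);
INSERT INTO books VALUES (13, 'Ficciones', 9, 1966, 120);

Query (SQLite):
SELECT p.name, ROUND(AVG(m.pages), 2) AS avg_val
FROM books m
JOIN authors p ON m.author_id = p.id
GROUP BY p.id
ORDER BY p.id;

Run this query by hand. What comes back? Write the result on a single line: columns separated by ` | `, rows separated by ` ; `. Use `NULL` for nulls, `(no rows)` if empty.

Join each books row to its authors via author_id.
Group joined rows by authors.id; compute ROUND(AVG(m.pages), 2) per group.
  4: ids {8, 9} → ROUND(AVG(m.pages), 2)=273
  7: ids {1, 2, 3, 4, 5, 7, 10, 12} → ROUND(AVG(m.pages), 2)=532
  9: ids {6, 11, 13} → ROUND(AVG(m.pages), 2)=335

Owen | 273 ; Nora | 532 ; Nora | 335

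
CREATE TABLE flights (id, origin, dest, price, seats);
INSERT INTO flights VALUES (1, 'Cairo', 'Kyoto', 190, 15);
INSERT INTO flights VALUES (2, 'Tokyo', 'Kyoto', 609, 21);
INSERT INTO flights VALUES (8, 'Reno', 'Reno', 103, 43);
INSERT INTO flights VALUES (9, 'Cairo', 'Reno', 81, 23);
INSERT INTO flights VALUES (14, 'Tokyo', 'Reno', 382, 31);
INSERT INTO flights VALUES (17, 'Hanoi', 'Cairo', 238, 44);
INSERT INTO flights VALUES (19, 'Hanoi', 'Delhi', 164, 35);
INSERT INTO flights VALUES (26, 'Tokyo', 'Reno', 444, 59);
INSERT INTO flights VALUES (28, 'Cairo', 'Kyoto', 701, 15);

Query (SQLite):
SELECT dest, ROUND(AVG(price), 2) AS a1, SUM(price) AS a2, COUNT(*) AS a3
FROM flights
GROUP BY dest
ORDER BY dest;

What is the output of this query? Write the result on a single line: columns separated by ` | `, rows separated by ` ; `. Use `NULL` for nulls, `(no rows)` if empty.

Cairo | 238 | 238 | 1 ; Delhi | 164 | 164 | 1 ; Kyoto | 500 | 1500 | 3 ; Reno | 252.5 | 1010 | 4

Group flights by dest.
Per group compute: ROUND(AVG(price), 2), SUM(price), COUNT(*).
  Cairo: ids {17} → ROUND(AVG(price), 2)=238, SUM(price)=238, COUNT(*)=1
  Delhi: ids {19} → ROUND(AVG(price), 2)=164, SUM(price)=164, COUNT(*)=1
  Kyoto: ids {1, 2, 28} → ROUND(AVG(price), 2)=500, SUM(price)=1500, COUNT(*)=3
  Reno: ids {8, 9, 14, 26} → ROUND(AVG(price), 2)=252.5, SUM(price)=1010, COUNT(*)=4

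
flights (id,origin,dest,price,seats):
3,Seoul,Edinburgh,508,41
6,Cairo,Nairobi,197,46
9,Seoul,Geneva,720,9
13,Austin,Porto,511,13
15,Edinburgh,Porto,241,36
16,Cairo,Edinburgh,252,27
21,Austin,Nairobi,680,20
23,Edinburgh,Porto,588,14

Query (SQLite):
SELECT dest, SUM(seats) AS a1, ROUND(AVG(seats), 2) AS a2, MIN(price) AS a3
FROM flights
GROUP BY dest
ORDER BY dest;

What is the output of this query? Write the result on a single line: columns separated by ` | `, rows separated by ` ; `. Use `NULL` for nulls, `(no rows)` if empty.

Group flights by dest.
Per group compute: SUM(seats), ROUND(AVG(seats), 2), MIN(price).
  Edinburgh: ids {3, 16} → SUM(seats)=68, ROUND(AVG(seats), 2)=34, MIN(price)=252
  Geneva: ids {9} → SUM(seats)=9, ROUND(AVG(seats), 2)=9, MIN(price)=720
  Nairobi: ids {6, 21} → SUM(seats)=66, ROUND(AVG(seats), 2)=33, MIN(price)=197
  Porto: ids {13, 15, 23} → SUM(seats)=63, ROUND(AVG(seats), 2)=21, MIN(price)=241

Edinburgh | 68 | 34 | 252 ; Geneva | 9 | 9 | 720 ; Nairobi | 66 | 33 | 197 ; Porto | 63 | 21 | 241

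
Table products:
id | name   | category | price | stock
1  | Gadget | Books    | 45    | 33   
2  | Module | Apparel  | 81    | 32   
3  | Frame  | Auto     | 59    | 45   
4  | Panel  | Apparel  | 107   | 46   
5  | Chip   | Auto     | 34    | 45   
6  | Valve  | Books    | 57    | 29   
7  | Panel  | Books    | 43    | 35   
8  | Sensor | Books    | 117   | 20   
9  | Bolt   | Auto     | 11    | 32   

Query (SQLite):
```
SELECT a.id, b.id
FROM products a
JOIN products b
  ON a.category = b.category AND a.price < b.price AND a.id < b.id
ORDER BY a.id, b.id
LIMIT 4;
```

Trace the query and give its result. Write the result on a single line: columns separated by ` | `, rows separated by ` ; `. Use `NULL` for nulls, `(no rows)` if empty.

1 | 6 ; 1 | 8 ; 2 | 4 ; 6 | 8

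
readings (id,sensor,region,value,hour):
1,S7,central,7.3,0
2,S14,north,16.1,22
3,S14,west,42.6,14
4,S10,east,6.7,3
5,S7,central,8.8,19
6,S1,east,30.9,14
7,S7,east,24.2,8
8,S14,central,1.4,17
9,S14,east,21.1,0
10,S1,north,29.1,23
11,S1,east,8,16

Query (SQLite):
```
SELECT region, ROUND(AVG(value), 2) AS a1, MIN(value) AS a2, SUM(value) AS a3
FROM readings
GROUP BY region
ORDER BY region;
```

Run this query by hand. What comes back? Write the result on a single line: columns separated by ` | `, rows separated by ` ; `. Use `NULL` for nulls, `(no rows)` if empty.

central | 5.83 | 1.4 | 17.5 ; east | 18.18 | 6.7 | 90.9 ; north | 22.6 | 16.1 | 45.2 ; west | 42.6 | 42.6 | 42.6

Group readings by region.
Per group compute: ROUND(AVG(value), 2), MIN(value), SUM(value).
  central: ids {1, 5, 8} → ROUND(AVG(value), 2)=5.83, MIN(value)=1.4, SUM(value)=17.5
  east: ids {4, 6, 7, 9, 11} → ROUND(AVG(value), 2)=18.18, MIN(value)=6.7, SUM(value)=90.9
  north: ids {2, 10} → ROUND(AVG(value), 2)=22.6, MIN(value)=16.1, SUM(value)=45.2
  west: ids {3} → ROUND(AVG(value), 2)=42.6, MIN(value)=42.6, SUM(value)=42.6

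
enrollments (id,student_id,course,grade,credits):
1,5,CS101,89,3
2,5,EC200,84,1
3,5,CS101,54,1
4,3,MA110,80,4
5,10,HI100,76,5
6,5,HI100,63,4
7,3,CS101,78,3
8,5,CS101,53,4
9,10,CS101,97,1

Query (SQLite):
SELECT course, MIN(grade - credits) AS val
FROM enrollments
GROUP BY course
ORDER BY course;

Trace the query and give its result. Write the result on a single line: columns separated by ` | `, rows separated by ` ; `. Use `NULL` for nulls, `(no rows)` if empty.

For each row compute grade - credits.
Group by course; take MIN of the expression per group.
  CS101: ids {1, 3, 7, 8, 9} → MIN(grade - credits)=49
  EC200: ids {2} → MIN(grade - credits)=83
  HI100: ids {5, 6} → MIN(grade - credits)=59
  MA110: ids {4} → MIN(grade - credits)=76

CS101 | 49 ; EC200 | 83 ; HI100 | 59 ; MA110 | 76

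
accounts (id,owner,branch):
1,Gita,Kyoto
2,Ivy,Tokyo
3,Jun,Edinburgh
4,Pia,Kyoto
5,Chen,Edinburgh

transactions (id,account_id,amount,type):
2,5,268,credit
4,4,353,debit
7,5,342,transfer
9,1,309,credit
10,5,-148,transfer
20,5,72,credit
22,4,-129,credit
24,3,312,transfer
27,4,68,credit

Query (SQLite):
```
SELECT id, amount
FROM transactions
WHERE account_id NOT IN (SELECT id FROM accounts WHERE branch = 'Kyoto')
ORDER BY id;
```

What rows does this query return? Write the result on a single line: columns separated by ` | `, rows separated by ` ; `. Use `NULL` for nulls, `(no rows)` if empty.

Inner query: accounts.id where branch = 'Kyoto'.
Outer: keep transactions rows whose account_id is not in that set.
Inner query → {1, 4}

2 | 268 ; 7 | 342 ; 10 | -148 ; 20 | 72 ; 24 | 312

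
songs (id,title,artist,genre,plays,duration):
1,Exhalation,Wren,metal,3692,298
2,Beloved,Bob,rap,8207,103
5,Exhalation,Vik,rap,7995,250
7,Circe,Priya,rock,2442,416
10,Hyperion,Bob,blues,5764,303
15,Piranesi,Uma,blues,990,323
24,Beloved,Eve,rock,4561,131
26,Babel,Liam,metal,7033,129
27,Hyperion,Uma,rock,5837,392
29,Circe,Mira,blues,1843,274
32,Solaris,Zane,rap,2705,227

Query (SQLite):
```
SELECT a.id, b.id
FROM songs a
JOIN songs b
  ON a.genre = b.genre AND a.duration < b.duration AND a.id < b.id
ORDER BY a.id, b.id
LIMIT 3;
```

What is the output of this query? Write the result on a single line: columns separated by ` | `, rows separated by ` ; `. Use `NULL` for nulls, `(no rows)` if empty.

Pairs (a,b) with same genre, a.duration < b.duration, a.id < b.id.
genre groups: blues:{10,15,29} metal:{1,26} rap:{2,5,32} rock:{7,24,27}
Ordered by (a.id, b.id); first 3.

2 | 5 ; 2 | 32 ; 10 | 15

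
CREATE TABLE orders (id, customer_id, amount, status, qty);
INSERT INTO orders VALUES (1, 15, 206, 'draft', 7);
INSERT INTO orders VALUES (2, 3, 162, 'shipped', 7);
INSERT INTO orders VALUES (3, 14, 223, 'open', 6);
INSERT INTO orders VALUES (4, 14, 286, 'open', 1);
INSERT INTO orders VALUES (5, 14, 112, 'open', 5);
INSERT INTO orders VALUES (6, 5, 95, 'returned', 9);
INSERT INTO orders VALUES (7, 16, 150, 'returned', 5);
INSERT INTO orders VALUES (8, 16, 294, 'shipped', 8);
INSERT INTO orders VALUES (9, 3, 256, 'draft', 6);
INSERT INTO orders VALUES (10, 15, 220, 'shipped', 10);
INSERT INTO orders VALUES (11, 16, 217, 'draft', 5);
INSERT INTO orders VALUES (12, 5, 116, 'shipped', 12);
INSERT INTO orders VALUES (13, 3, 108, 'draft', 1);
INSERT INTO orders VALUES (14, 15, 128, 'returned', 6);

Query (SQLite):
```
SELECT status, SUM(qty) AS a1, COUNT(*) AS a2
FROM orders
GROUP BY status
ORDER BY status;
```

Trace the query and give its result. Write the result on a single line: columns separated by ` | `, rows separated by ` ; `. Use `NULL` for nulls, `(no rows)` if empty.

Group orders by status.
Per group compute: SUM(qty), COUNT(*).
  draft: ids {1, 9, 11, 13} → SUM(qty)=19, COUNT(*)=4
  open: ids {3, 4, 5} → SUM(qty)=12, COUNT(*)=3
  returned: ids {6, 7, 14} → SUM(qty)=20, COUNT(*)=3
  shipped: ids {2, 8, 10, 12} → SUM(qty)=37, COUNT(*)=4

draft | 19 | 4 ; open | 12 | 3 ; returned | 20 | 3 ; shipped | 37 | 4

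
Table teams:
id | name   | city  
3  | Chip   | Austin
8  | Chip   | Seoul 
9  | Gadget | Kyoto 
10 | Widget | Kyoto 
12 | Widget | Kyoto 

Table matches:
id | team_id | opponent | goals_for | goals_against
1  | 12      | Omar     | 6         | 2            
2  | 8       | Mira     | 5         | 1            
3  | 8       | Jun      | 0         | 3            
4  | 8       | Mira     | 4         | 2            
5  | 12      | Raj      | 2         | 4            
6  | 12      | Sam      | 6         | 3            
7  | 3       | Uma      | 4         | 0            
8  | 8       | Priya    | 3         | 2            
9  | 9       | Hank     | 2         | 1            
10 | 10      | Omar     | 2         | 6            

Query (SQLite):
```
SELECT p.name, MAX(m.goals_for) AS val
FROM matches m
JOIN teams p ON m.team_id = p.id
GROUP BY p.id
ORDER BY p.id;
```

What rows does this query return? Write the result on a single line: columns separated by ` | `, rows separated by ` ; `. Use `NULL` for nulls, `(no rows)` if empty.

Chip | 4 ; Chip | 5 ; Gadget | 2 ; Widget | 2 ; Widget | 6

Join each matches row to its teams via team_id.
Group joined rows by teams.id; compute MAX(m.goals_for) per group.
  3: ids {7} → MAX(m.goals_for)=4
  8: ids {2, 3, 4, 8} → MAX(m.goals_for)=5
  9: ids {9} → MAX(m.goals_for)=2
  10: ids {10} → MAX(m.goals_for)=2
  12: ids {1, 5, 6} → MAX(m.goals_for)=6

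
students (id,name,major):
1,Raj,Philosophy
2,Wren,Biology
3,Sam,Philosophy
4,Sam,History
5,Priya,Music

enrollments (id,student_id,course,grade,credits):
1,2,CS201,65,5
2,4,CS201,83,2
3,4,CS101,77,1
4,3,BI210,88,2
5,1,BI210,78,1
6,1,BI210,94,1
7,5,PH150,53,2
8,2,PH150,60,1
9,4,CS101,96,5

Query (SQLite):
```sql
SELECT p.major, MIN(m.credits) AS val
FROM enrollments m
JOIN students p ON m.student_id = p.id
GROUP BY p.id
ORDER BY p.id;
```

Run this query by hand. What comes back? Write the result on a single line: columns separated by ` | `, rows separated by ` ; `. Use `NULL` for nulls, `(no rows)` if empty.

Philosophy | 1 ; Biology | 1 ; Philosophy | 2 ; History | 1 ; Music | 2

Join each enrollments row to its students via student_id.
Group joined rows by students.id; compute MIN(m.credits) per group.
  1: ids {5, 6} → MIN(m.credits)=1
  2: ids {1, 8} → MIN(m.credits)=1
  3: ids {4} → MIN(m.credits)=2
  4: ids {2, 3, 9} → MIN(m.credits)=1
  5: ids {7} → MIN(m.credits)=2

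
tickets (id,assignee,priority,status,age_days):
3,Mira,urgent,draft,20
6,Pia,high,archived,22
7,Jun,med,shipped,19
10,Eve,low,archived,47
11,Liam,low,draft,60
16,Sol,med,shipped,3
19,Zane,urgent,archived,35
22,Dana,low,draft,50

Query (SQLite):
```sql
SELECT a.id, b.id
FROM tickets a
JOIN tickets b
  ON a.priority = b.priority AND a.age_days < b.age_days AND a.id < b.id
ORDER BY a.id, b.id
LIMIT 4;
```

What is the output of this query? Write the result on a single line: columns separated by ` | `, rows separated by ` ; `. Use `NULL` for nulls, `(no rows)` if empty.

Pairs (a,b) with same priority, a.age_days < b.age_days, a.id < b.id.
priority groups: high:{6} low:{10,11,22} med:{7,16} urgent:{3,19}
Ordered by (a.id, b.id); first 4.

3 | 19 ; 10 | 11 ; 10 | 22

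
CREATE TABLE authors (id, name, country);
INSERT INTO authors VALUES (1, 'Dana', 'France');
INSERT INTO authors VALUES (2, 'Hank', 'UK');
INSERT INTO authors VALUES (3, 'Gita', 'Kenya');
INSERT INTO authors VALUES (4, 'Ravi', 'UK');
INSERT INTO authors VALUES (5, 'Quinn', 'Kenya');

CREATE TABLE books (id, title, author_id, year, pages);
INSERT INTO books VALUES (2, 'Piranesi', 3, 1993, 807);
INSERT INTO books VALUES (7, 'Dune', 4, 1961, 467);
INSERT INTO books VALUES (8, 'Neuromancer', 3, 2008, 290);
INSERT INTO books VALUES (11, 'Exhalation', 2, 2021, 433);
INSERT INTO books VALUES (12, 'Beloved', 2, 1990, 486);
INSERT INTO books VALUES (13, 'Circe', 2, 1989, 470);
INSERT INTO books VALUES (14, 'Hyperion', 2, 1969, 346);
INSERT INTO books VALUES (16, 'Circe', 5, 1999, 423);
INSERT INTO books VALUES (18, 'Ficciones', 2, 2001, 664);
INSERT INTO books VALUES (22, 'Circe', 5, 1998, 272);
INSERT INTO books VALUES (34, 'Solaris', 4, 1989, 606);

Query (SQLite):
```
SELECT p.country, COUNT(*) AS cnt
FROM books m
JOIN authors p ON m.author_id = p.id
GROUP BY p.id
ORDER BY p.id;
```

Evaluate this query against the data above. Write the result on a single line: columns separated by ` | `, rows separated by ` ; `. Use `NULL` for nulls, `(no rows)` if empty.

UK | 5 ; Kenya | 2 ; UK | 2 ; Kenya | 2

Join each books row to its authors via author_id.
Group joined rows by authors.id; compute COUNT(*) per group.
  2: ids {11, 12, 13, 14, 18} → COUNT(*)=5
  3: ids {2, 8} → COUNT(*)=2
  4: ids {7, 34} → COUNT(*)=2
  5: ids {16, 22} → COUNT(*)=2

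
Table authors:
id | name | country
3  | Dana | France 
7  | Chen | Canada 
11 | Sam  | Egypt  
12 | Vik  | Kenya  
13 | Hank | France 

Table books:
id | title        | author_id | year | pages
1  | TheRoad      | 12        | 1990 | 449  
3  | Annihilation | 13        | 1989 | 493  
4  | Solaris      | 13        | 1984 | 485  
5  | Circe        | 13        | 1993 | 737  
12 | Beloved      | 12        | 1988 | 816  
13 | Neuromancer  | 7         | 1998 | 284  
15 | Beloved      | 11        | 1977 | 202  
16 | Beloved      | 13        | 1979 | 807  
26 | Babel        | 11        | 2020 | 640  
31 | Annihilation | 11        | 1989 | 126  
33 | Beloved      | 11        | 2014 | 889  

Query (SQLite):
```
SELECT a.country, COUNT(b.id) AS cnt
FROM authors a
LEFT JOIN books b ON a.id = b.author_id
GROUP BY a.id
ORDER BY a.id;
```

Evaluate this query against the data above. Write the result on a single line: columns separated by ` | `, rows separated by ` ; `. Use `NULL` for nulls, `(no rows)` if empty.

LEFT JOIN keeps every authors row; unmatched ones get NULL for books columns.
Group by authors.id and compute COUNT(b.id). COUNT(col) of an all-NULL group is 0.
  3: ids {—} → COUNT(b.id)=0
  7: ids {13} → COUNT(b.id)=1
  11: ids {15, 26, 31, 33} → COUNT(b.id)=4
  12: ids {1, 12} → COUNT(b.id)=2
  13: ids {3, 4, 5, 16} → COUNT(b.id)=4

France | 0 ; Canada | 1 ; Egypt | 4 ; Kenya | 2 ; France | 4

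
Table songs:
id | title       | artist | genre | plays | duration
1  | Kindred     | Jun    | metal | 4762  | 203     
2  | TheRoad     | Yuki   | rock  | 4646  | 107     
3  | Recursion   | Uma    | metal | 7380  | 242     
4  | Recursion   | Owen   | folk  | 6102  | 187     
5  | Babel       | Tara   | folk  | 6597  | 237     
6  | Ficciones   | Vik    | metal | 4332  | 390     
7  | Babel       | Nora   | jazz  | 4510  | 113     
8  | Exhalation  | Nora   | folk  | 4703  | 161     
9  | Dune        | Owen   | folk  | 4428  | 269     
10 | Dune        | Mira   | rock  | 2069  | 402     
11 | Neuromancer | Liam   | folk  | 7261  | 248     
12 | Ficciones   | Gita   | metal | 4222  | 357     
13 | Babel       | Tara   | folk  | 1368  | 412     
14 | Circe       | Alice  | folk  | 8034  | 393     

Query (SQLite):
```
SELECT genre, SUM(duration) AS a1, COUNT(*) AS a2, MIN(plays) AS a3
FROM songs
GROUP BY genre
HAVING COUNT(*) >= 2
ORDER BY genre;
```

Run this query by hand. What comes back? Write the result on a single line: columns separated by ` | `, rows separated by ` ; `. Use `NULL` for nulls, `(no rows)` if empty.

folk | 1907 | 7 | 1368 ; metal | 1192 | 4 | 4222 ; rock | 509 | 2 | 2069

Group songs by genre.
Per group compute: SUM(duration), COUNT(*), MIN(plays).
HAVING: drop groups with fewer than 2 rows.
  folk: ids {4, 5, 8, 9, 11, 13, 14} → SUM(duration)=1907, COUNT(*)=7, MIN(plays)=1368
  jazz: ids {7} → SUM(duration)=113, COUNT(*)=1, MIN(plays)=4510
  metal: ids {1, 3, 6, 12} → SUM(duration)=1192, COUNT(*)=4, MIN(plays)=4222
  rock: ids {2, 10} → SUM(duration)=509, COUNT(*)=2, MIN(plays)=2069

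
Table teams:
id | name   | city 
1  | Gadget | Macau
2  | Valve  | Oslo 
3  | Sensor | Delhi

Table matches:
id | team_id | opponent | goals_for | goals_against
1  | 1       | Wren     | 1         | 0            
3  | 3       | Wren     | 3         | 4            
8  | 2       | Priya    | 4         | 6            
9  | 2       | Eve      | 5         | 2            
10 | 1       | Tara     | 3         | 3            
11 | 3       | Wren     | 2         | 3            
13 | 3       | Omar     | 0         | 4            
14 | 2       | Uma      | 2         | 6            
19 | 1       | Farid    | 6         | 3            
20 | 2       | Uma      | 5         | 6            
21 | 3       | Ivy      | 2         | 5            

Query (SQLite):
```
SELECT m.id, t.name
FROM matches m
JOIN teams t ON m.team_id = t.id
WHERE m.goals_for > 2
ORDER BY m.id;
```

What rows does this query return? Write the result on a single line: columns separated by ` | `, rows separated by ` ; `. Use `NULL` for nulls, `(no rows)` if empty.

3 | Sensor ; 8 | Valve ; 9 | Valve ; 10 | Gadget ; 19 | Gadget ; 20 | Valve

Each matches row matches the teams row where team_id = teams.id.
Then keep rows with m.goals_for > 2.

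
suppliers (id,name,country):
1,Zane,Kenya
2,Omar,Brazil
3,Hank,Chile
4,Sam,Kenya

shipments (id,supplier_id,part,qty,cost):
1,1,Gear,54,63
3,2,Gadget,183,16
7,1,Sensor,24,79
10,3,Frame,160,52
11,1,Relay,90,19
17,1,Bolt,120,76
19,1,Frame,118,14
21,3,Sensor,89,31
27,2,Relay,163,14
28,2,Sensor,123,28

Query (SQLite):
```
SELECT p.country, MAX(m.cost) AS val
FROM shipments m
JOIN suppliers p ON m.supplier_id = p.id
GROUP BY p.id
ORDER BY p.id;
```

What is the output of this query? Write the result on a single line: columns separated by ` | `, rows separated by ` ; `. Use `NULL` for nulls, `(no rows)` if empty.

Kenya | 79 ; Brazil | 28 ; Chile | 52

Join each shipments row to its suppliers via supplier_id.
Group joined rows by suppliers.id; compute MAX(m.cost) per group.
  1: ids {1, 7, 11, 17, 19} → MAX(m.cost)=79
  2: ids {3, 27, 28} → MAX(m.cost)=28
  3: ids {10, 21} → MAX(m.cost)=52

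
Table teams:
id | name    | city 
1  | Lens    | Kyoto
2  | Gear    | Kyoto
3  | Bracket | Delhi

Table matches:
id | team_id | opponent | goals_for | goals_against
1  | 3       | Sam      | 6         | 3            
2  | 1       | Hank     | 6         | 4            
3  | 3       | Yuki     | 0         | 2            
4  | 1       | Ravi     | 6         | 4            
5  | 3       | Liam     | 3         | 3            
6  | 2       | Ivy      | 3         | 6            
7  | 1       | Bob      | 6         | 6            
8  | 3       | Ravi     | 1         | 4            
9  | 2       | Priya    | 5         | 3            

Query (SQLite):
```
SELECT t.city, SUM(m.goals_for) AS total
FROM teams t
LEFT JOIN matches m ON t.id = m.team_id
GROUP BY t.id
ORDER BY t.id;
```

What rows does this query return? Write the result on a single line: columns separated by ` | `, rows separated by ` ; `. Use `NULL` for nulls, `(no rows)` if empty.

LEFT JOIN keeps every teams row; unmatched ones get NULL for matches columns.
Group by teams.id and compute SUM(m.goals_for). SUM over an all-NULL group is NULL.
  1: ids {2, 4, 7} → SUM(m.goals_for)=18
  2: ids {6, 9} → SUM(m.goals_for)=8
  3: ids {1, 3, 5, 8} → SUM(m.goals_for)=10

Kyoto | 18 ; Kyoto | 8 ; Delhi | 10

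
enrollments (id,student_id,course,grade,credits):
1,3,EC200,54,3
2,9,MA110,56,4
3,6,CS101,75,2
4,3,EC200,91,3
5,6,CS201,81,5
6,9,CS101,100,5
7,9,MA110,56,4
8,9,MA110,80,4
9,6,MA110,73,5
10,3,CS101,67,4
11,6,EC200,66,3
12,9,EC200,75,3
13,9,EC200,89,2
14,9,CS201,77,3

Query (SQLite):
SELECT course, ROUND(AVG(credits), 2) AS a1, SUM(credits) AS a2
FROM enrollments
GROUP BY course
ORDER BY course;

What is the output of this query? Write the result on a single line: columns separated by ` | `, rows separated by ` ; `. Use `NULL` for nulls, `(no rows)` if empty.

CS101 | 3.67 | 11 ; CS201 | 4 | 8 ; EC200 | 2.8 | 14 ; MA110 | 4.25 | 17

Group enrollments by course.
Per group compute: ROUND(AVG(credits), 2), SUM(credits).
  CS101: ids {3, 6, 10} → ROUND(AVG(credits), 2)=3.67, SUM(credits)=11
  CS201: ids {5, 14} → ROUND(AVG(credits), 2)=4, SUM(credits)=8
  EC200: ids {1, 4, 11, 12, 13} → ROUND(AVG(credits), 2)=2.8, SUM(credits)=14
  MA110: ids {2, 7, 8, 9} → ROUND(AVG(credits), 2)=4.25, SUM(credits)=17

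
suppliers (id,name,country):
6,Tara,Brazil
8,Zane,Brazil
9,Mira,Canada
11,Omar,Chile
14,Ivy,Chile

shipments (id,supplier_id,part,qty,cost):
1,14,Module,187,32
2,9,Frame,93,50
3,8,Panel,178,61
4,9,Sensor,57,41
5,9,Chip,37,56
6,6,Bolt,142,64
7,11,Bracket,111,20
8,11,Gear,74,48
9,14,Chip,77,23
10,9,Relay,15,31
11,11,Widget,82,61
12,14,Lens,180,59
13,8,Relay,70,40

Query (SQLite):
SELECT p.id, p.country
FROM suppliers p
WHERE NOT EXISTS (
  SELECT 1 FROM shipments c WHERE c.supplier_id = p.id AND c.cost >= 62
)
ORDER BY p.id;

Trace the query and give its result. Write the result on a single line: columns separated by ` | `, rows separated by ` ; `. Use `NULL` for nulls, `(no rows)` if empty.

8 | Brazil ; 9 | Canada ; 11 | Chile ; 14 | Chile

For each suppliers row, check whether any shipments with matching supplier_id has cost >= 62.
Keep rows where that is false.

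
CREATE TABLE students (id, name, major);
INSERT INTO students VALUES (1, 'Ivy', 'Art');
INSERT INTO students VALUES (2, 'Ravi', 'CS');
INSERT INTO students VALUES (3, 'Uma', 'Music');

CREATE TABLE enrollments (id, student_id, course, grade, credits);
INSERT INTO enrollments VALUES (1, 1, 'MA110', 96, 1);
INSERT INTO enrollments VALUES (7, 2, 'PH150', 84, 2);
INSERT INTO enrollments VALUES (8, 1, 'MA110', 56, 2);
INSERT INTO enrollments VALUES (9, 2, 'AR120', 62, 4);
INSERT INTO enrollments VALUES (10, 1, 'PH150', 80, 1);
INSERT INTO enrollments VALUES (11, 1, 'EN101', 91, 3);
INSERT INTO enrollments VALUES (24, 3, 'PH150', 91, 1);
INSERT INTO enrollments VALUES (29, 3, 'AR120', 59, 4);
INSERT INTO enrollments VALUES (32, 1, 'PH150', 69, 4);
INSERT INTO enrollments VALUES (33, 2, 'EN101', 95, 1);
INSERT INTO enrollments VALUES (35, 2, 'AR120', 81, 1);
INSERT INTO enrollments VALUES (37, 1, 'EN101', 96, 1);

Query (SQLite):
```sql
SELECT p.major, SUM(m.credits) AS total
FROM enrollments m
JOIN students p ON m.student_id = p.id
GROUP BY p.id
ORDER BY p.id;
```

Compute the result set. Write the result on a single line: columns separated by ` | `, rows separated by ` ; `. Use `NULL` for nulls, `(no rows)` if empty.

Art | 12 ; CS | 8 ; Music | 5

Join each enrollments row to its students via student_id.
Group joined rows by students.id; compute SUM(m.credits) per group.
  1: ids {1, 8, 10, 11, 32, 37} → SUM(m.credits)=12
  2: ids {7, 9, 33, 35} → SUM(m.credits)=8
  3: ids {24, 29} → SUM(m.credits)=5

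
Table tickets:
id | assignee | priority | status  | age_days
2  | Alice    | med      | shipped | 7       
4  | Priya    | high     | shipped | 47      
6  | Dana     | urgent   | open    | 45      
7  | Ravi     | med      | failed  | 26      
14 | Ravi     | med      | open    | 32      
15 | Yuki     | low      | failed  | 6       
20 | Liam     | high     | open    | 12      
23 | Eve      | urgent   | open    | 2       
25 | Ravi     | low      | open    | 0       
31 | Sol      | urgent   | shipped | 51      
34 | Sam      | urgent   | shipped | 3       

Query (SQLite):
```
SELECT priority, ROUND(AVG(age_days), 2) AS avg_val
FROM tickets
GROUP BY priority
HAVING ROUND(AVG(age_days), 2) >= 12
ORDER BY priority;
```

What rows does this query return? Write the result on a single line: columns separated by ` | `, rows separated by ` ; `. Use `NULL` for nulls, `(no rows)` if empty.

Partition tickets by priority; compute ROUND(AVG(age_days), 2) within each group.
HAVING: keep groups where ROUND(AVG(age_days), 2) >= 12.
  high: ids {4, 20} → ROUND(AVG(age_days), 2)=29.5
  low: ids {15, 25} → ROUND(AVG(age_days), 2)=3
  med: ids {2, 7, 14} → ROUND(AVG(age_days), 2)=21.67
  urgent: ids {6, 23, 31, 34} → ROUND(AVG(age_days), 2)=25.25

high | 29.5 ; med | 21.67 ; urgent | 25.25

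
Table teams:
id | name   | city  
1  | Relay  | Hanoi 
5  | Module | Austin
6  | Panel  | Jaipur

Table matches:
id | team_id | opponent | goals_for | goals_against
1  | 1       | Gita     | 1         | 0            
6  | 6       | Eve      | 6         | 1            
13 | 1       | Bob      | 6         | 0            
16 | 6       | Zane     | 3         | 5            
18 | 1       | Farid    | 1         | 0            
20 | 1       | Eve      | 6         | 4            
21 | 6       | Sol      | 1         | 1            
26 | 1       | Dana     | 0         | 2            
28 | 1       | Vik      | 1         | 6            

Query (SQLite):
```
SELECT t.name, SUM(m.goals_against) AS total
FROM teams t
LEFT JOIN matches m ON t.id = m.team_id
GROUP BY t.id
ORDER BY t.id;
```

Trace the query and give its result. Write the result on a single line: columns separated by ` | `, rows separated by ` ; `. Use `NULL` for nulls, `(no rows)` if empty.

Relay | 12 ; Module | NULL ; Panel | 7

LEFT JOIN keeps every teams row; unmatched ones get NULL for matches columns.
Group by teams.id and compute SUM(m.goals_against). SUM over an all-NULL group is NULL.
  1: ids {1, 13, 18, 20, 26, 28} → SUM(m.goals_against)=12
  5: ids {—} → SUM(m.goals_against)=NULL
  6: ids {6, 16, 21} → SUM(m.goals_against)=7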